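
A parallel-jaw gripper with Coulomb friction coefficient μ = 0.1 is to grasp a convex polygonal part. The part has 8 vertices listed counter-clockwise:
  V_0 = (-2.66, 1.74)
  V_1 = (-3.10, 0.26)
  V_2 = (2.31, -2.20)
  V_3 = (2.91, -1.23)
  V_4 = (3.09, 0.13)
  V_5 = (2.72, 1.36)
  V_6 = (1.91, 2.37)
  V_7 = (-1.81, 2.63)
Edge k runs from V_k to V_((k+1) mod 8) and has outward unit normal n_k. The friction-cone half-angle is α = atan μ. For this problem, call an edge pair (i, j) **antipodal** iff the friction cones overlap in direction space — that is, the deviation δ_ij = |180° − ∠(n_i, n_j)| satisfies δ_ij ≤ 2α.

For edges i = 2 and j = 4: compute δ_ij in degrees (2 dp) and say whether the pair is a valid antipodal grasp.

δ = 131.52°, invalid

α = atan 0.1 = 5.71°;  2α = 11.42°
edge 2: e_2 = (+0.60, +0.97);  n_2 = (+0.8505, -0.5261)
edge 4: e_4 = (-0.37, +1.23);  n_4 = (+0.9576, +0.2881)
∠(n_2, n_4) = 48.48°
δ = |180° − 48.48°| = 131.52°
131.52° > 2α = 11.42°  →  invalid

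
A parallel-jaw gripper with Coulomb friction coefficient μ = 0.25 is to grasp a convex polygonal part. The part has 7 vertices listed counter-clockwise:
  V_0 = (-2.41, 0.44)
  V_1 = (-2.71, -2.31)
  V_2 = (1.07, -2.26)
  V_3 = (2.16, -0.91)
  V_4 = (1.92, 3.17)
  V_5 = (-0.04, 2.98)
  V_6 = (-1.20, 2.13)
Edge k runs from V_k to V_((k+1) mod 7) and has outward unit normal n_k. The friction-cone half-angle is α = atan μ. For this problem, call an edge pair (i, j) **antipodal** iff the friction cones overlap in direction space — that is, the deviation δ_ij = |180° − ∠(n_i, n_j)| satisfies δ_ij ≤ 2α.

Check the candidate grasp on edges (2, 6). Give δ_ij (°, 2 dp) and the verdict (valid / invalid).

δ = 3.32°, valid

α = atan 0.25 = 14.04°;  2α = 28.07°
edge 2: e_2 = (+1.09, +1.35);  n_2 = (+0.7780, -0.6282)
edge 6: e_6 = (-1.21, -1.69);  n_6 = (-0.8131, +0.5821)
∠(n_2, n_6) = 176.68°
δ = |180° − 176.68°| = 3.32°
3.32° ≤ 2α = 28.07°  →  valid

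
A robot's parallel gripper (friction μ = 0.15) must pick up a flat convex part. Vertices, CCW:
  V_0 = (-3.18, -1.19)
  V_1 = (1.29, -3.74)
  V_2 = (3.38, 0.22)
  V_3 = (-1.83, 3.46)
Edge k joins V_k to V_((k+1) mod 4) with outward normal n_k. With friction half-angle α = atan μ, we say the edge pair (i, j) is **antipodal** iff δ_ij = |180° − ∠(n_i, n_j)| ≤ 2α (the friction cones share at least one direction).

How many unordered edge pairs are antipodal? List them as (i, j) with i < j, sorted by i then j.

count = 2; pairs: (0,2), (1,3)

α = atan 0.15 = 8.53°;  2α = 17.06°
n_0 = (-0.4955, -0.8686)
n_1 = (+0.8844, -0.4668)
n_2 = (+0.5281, +0.8492)
n_3 = (-0.9603, +0.2788)
  (0,1): δ = 88.12°  ·
  (0,2): δ = 2.17°  ✓
  (0,3): δ = 103.51°  ·
  (1,2): δ = 94.05°  ·
  (1,3): δ = 11.63°  ✓
  (2,3): δ = 74.31°  ·
antipodal pairs: 2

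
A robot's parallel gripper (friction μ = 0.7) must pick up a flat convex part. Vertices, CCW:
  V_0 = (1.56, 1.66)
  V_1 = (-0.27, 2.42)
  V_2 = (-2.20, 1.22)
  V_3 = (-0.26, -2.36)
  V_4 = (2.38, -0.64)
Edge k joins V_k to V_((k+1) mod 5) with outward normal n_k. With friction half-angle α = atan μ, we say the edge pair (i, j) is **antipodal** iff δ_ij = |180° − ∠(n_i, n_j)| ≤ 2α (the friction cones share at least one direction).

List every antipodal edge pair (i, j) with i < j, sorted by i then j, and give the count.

α = atan 0.7 = 34.99°;  2α = 69.98°
n_0 = (+0.3835, +0.9235)
n_1 = (-0.5280, +0.8492)
n_2 = (-0.8792, -0.4764)
n_3 = (+0.5459, -0.8379)
n_4 = (+0.9419, +0.3358)
  (0,1): δ = 125.58°  ·
  (0,2): δ = 38.99°  ✓
  (0,3): δ = 55.64°  ✓
  (0,4): δ = 132.18°  ·
  (1,2): δ = 93.42°  ·
  (1,3): δ = 1.21°  ✓
  (1,4): δ = 77.75°  ·
  (2,3): δ = 85.37°  ·
  (2,4): δ = 8.83°  ✓
  (3,4): δ = 103.46°  ·
antipodal pairs: 4

count = 4; pairs: (0,2), (0,3), (1,3), (2,4)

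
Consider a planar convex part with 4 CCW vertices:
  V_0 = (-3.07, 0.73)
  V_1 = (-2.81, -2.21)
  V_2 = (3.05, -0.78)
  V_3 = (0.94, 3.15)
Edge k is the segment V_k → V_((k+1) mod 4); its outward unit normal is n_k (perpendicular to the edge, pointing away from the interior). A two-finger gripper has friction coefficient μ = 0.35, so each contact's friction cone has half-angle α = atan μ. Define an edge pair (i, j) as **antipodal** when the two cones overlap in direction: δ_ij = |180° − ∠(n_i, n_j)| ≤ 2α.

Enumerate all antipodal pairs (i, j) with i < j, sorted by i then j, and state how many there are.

α = atan 0.35 = 19.29°;  2α = 38.58°
n_0 = (-0.9961, -0.0881)
n_1 = (+0.2371, -0.9715)
n_2 = (+0.8810, +0.4730)
n_3 = (-0.5167, +0.8562)
  (0,1): δ = 81.34°  ·
  (0,2): δ = 23.18°  ✓
  (0,3): δ = 116.06°  ·
  (1,2): δ = 75.48°  ·
  (1,3): δ = 17.40°  ✓
  (2,3): δ = 87.12°  ·
antipodal pairs: 2

count = 2; pairs: (0,2), (1,3)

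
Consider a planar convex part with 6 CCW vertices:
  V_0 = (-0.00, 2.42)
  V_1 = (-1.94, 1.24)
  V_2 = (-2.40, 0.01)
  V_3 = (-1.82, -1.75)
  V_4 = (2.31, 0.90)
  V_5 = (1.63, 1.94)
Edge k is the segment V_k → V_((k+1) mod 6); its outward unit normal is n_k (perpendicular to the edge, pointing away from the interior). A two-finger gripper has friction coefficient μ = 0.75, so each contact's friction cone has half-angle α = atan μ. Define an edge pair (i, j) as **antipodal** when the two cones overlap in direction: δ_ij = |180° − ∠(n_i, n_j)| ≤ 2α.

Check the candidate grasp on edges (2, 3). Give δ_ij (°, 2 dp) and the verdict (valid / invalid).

α = atan 0.75 = 36.87°;  2α = 73.74°
edge 2: e_2 = (+0.58, -1.76);  n_2 = (-0.9498, -0.3130)
edge 3: e_3 = (+4.13, +2.65);  n_3 = (+0.5400, -0.8416)
∠(n_2, n_3) = 104.45°
δ = |180° − 104.45°| = 75.55°
75.55° > 2α = 73.74°  →  invalid

δ = 75.55°, invalid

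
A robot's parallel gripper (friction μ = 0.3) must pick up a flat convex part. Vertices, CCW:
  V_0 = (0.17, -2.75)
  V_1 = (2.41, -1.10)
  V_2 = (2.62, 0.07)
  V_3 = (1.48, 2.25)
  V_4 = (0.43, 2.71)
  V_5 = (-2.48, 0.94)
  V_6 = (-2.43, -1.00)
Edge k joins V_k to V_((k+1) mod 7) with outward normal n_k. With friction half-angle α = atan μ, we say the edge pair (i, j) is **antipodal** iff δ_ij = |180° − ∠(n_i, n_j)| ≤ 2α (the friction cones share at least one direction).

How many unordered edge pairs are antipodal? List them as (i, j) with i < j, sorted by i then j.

α = atan 0.3 = 16.70°;  2α = 33.40°
n_0 = (+0.5931, -0.8051)
n_1 = (+0.9843, -0.1767)
n_2 = (+0.8861, +0.4634)
n_3 = (+0.4013, +0.9160)
n_4 = (-0.5197, +0.8544)
n_5 = (-0.9997, -0.0258)
n_6 = (-0.5584, -0.8296)
  (0,1): δ = 136.55°  ·
  (0,2): δ = 98.77°  ·
  (0,3): δ = 60.03°  ·
  (0,4): δ = 5.07°  ✓
  (0,5): δ = 55.10°  ·
  (0,6): δ = 109.68°  ·
  (1,2): δ = 142.22°  ·
  (1,3): δ = 103.48°  ·
  (1,4): δ = 48.51°  ·
  (1,5): δ = 11.65°  ✓
  (1,6): δ = 66.23°  ·
  (2,3): δ = 141.26°  ·
  (2,4): δ = 86.30°  ·
  (2,5): δ = 26.13°  ✓
  (2,6): δ = 28.45°  ✓
  (3,4): δ = 125.03°  ·
  (3,5): δ = 64.87°  ·
  (3,6): δ = 10.29°  ✓
  (4,5): δ = 119.83°  ·
  (4,6): δ = 65.25°  ·
  (5,6): δ = 125.42°  ·
antipodal pairs: 5

count = 5; pairs: (0,4), (1,5), (2,5), (2,6), (3,6)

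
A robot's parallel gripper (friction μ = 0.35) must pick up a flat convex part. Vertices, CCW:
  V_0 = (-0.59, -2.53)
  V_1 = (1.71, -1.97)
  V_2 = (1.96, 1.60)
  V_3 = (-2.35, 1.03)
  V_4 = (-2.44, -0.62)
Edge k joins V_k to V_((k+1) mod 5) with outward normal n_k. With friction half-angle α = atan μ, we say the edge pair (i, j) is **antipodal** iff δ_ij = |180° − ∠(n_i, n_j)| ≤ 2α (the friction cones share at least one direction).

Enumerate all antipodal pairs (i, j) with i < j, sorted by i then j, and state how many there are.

α = atan 0.35 = 19.29°;  2α = 38.58°
n_0 = (+0.2366, -0.9716)
n_1 = (+0.9976, -0.0699)
n_2 = (-0.1311, +0.9914)
n_3 = (-0.9985, +0.0545)
n_4 = (-0.7183, -0.6957)
  (0,1): δ = 107.69°  ·
  (0,2): δ = 6.15°  ✓
  (0,3): δ = 73.19°  ·
  (0,4): δ = 120.40°  ·
  (1,2): δ = 78.46°  ·
  (1,3): δ = 0.88°  ✓
  (1,4): δ = 48.09°  ·
  (2,3): δ = 100.66°  ·
  (2,4): δ = 53.45°  ·
  (3,4): δ = 132.79°  ·
antipodal pairs: 2

count = 2; pairs: (0,2), (1,3)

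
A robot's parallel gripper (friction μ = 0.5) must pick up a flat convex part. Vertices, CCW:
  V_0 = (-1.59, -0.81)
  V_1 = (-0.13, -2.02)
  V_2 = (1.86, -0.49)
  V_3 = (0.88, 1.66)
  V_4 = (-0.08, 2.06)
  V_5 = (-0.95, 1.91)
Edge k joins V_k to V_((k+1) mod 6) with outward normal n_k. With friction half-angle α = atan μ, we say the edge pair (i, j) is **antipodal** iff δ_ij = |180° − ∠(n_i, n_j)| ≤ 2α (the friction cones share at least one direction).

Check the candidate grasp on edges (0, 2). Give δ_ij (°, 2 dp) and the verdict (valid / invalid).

α = atan 0.5 = 26.57°;  2α = 53.13°
edge 0: e_0 = (+1.46, -1.21);  n_0 = (-0.6381, -0.7699)
edge 2: e_2 = (-0.98, +2.15);  n_2 = (+0.9099, +0.4148)
∠(n_0, n_2) = 154.15°
δ = |180° − 154.15°| = 25.85°
25.85° ≤ 2α = 53.13°  →  valid

δ = 25.85°, valid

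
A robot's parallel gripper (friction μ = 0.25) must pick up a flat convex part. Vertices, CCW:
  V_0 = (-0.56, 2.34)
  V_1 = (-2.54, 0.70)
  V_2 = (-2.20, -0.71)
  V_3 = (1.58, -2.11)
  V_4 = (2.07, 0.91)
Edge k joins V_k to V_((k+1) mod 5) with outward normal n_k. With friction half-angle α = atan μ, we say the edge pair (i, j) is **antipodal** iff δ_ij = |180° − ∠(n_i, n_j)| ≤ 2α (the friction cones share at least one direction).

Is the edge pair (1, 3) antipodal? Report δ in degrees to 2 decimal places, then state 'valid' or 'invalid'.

α = atan 0.25 = 14.04°;  2α = 28.07°
edge 1: e_1 = (+0.34, -1.41);  n_1 = (-0.9721, -0.2344)
edge 3: e_3 = (+0.49, +3.02);  n_3 = (+0.9871, -0.1602)
∠(n_1, n_3) = 157.23°
δ = |180° − 157.23°| = 22.77°
22.77° ≤ 2α = 28.07°  →  valid

δ = 22.77°, valid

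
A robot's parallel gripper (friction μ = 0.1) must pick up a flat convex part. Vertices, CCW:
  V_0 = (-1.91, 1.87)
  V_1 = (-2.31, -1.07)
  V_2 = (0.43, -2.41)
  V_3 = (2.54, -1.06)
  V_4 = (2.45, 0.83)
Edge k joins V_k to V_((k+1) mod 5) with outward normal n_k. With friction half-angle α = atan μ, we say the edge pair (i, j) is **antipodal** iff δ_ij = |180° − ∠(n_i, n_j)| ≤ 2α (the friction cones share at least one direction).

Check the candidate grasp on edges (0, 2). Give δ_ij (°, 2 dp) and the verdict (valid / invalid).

δ = 49.64°, invalid

α = atan 0.1 = 5.71°;  2α = 11.42°
edge 0: e_0 = (-0.40, -2.94);  n_0 = (-0.9909, +0.1348)
edge 2: e_2 = (+2.11, +1.35);  n_2 = (+0.5389, -0.8423)
∠(n_0, n_2) = 130.36°
δ = |180° − 130.36°| = 49.64°
49.64° > 2α = 11.42°  →  invalid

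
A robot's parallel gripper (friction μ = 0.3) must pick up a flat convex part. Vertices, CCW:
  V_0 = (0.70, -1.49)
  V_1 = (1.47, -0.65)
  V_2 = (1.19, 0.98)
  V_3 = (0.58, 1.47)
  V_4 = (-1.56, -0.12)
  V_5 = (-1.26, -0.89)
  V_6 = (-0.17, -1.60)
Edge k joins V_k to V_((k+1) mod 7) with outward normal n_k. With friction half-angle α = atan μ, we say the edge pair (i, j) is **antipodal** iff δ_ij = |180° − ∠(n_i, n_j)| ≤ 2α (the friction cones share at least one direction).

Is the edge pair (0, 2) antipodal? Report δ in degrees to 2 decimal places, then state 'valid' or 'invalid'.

α = atan 0.3 = 16.70°;  2α = 33.40°
edge 0: e_0 = (+0.77, +0.84);  n_0 = (+0.7372, -0.6757)
edge 2: e_2 = (-0.61, +0.49);  n_2 = (+0.6263, +0.7796)
∠(n_0, n_2) = 93.74°
δ = |180° − 93.74°| = 86.26°
86.26° > 2α = 33.40°  →  invalid

δ = 86.26°, invalid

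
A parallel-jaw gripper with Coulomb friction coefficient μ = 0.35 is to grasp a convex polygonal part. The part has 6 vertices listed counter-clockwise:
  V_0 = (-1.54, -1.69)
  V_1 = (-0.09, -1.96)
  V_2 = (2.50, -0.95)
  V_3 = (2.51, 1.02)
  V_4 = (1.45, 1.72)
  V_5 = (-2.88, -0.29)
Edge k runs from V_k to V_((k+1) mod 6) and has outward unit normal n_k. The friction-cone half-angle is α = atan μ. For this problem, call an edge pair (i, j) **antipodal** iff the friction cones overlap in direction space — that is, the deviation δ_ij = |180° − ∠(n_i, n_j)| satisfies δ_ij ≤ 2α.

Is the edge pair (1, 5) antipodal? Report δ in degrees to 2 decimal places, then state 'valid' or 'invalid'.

α = atan 0.35 = 19.29°;  2α = 38.58°
edge 1: e_1 = (+2.59, +1.01);  n_1 = (+0.3633, -0.9317)
edge 5: e_5 = (+1.34, -1.40);  n_5 = (-0.7224, -0.6915)
∠(n_1, n_5) = 67.56°
δ = |180° − 67.56°| = 112.44°
112.44° > 2α = 38.58°  →  invalid

δ = 112.44°, invalid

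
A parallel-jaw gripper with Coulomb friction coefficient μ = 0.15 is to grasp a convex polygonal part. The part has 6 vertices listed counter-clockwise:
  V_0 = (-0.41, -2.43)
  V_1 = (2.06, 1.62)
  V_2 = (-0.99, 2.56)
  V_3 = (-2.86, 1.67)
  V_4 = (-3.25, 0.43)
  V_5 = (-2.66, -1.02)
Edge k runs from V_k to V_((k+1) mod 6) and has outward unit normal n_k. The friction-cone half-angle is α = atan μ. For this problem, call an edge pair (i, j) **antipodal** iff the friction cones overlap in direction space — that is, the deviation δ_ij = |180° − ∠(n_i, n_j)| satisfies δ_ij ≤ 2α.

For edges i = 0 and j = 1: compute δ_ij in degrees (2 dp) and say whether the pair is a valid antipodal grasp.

δ = 75.75°, invalid

α = atan 0.15 = 8.53°;  2α = 17.06°
edge 0: e_0 = (+2.47, +4.05);  n_0 = (+0.8538, -0.5207)
edge 1: e_1 = (-3.05, +0.94);  n_1 = (+0.2945, +0.9556)
∠(n_0, n_1) = 104.25°
δ = |180° − 104.25°| = 75.75°
75.75° > 2α = 17.06°  →  invalid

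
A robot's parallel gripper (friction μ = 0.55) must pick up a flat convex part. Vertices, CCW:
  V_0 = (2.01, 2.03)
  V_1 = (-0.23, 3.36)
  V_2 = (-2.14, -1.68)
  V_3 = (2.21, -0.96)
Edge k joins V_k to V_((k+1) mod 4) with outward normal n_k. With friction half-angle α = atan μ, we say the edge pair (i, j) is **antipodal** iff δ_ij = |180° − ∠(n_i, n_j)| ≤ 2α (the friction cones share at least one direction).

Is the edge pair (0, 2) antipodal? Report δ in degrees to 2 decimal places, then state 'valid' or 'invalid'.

δ = 40.10°, valid

α = atan 0.55 = 28.81°;  2α = 57.62°
edge 0: e_0 = (-2.24, +1.33);  n_0 = (+0.5105, +0.8599)
edge 2: e_2 = (+4.35, +0.72);  n_2 = (+0.1633, -0.9866)
∠(n_0, n_2) = 139.90°
δ = |180° − 139.90°| = 40.10°
40.10° ≤ 2α = 57.62°  →  valid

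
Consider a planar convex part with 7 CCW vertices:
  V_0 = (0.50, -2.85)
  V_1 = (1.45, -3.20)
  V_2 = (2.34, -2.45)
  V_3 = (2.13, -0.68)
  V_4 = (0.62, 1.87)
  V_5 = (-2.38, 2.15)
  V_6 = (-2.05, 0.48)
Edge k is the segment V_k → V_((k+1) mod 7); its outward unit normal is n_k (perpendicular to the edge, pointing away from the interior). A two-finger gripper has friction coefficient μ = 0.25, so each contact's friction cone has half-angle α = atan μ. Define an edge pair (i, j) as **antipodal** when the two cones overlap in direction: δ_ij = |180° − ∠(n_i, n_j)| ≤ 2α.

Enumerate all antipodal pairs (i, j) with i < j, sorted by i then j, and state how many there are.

α = atan 0.25 = 14.04°;  2α = 28.07°
n_0 = (-0.3457, -0.9383)
n_1 = (+0.6444, -0.7647)
n_2 = (+0.9930, +0.1178)
n_3 = (+0.8605, +0.5095)
n_4 = (+0.0929, +0.9957)
n_5 = (-0.9810, -0.1939)
n_6 = (-0.7940, -0.6080)
  (0,1): δ = 119.65°  ·
  (0,2): δ = 63.01°  ·
  (0,3): δ = 39.14°  ·
  (0,4): δ = 14.89°  ✓
  (0,5): δ = 121.40°  ·
  (0,6): δ = 147.67°  ·
  (1,2): δ = 123.35°  ·
  (1,3): δ = 99.49°  ·
  (1,4): δ = 45.45°  ·
  (1,5): δ = 61.06°  ·
  (1,6): δ = 87.32°  ·
  (2,3): δ = 156.13°  ·
  (2,4): δ = 102.10°  ·
  (2,5): δ = 4.41°  ✓
  (2,6): δ = 30.68°  ·
  (3,4): δ = 125.96°  ·
  (3,5): δ = 19.45°  ✓
  (3,6): δ = 6.81°  ✓
  (4,5): δ = 73.49°  ·
  (4,6): δ = 47.22°  ·
  (5,6): δ = 153.73°  ·
antipodal pairs: 4

count = 4; pairs: (0,4), (2,5), (3,5), (3,6)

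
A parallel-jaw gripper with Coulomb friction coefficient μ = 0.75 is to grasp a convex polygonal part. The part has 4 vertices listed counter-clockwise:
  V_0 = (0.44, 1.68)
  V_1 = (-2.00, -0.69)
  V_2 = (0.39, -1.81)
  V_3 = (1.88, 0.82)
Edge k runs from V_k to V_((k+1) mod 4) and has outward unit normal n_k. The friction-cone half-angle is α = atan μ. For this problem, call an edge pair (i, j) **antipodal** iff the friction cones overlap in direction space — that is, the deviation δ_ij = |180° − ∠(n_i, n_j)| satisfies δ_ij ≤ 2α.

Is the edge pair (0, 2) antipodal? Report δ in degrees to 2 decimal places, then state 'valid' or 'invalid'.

α = atan 0.75 = 36.87°;  2α = 73.74°
edge 0: e_0 = (-2.44, -2.37);  n_0 = (-0.6967, +0.7173)
edge 2: e_2 = (+1.49, +2.63);  n_2 = (+0.8701, -0.4929)
∠(n_0, n_2) = 163.70°
δ = |180° − 163.70°| = 16.30°
16.30° ≤ 2α = 73.74°  →  valid

δ = 16.30°, valid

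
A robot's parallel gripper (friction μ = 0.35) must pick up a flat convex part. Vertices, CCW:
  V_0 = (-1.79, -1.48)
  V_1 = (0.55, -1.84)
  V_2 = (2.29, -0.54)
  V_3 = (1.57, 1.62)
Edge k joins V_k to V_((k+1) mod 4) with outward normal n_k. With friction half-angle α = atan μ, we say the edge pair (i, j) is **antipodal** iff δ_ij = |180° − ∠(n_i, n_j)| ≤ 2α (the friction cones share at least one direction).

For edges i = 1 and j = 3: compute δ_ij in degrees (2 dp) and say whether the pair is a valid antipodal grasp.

δ = 5.93°, valid

α = atan 0.35 = 19.29°;  2α = 38.58°
edge 1: e_1 = (+1.74, +1.30);  n_1 = (+0.5985, -0.8011)
edge 3: e_3 = (-3.36, -3.10);  n_3 = (-0.6781, +0.7350)
∠(n_1, n_3) = 174.07°
δ = |180° − 174.07°| = 5.93°
5.93° ≤ 2α = 38.58°  →  valid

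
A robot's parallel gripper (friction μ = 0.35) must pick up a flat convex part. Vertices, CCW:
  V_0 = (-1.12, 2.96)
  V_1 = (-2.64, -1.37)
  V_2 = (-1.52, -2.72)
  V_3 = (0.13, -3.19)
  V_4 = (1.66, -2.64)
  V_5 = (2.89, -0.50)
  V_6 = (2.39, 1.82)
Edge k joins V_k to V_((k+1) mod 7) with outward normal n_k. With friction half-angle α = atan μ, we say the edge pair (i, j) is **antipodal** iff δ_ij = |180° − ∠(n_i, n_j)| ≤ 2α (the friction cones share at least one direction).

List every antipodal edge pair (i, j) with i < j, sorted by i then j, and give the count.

α = atan 0.35 = 19.29°;  2α = 38.58°
n_0 = (-0.9436, +0.3312)
n_1 = (-0.7696, -0.6385)
n_2 = (-0.2740, -0.9617)
n_3 = (+0.3383, -0.9410)
n_4 = (+0.8670, -0.4983)
n_5 = (+0.9776, +0.2107)
n_6 = (+0.3089, +0.9511)
  (0,1): δ = 120.98°  ·
  (0,2): δ = 86.56°  ·
  (0,3): δ = 50.88°  ·
  (0,4): δ = 10.55°  ✓
  (0,5): δ = 31.51°  ✓
  (0,6): δ = 91.35°  ·
  (1,2): δ = 145.58°  ·
  (1,3): δ = 109.91°  ·
  (1,4): δ = 69.57°  ·
  (1,5): δ = 27.52°  ✓
  (1,6): δ = 32.33°  ✓
  (2,3): δ = 144.33°  ·
  (2,4): δ = 103.99°  ·
  (2,5): δ = 61.94°  ·
  (2,6): δ = 2.09°  ✓
  (3,4): δ = 139.66°  ·
  (3,5): δ = 97.61°  ·
  (3,6): δ = 37.77°  ✓
  (4,5): δ = 137.95°  ·
  (4,6): δ = 78.10°  ·
  (5,6): δ = 120.16°  ·
antipodal pairs: 6

count = 6; pairs: (0,4), (0,5), (1,5), (1,6), (2,6), (3,6)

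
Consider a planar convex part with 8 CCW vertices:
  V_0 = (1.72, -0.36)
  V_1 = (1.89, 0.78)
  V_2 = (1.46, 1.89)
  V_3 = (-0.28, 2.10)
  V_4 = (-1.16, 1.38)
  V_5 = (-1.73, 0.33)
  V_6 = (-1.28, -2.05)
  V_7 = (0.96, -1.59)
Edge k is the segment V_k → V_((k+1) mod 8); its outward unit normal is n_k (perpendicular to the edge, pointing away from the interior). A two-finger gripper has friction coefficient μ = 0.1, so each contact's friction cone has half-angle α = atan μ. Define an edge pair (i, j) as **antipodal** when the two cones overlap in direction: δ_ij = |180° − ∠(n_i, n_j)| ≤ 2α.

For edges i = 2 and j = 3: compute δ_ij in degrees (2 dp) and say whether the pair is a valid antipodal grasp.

δ = 133.83°, invalid

α = atan 0.1 = 5.71°;  2α = 11.42°
edge 2: e_2 = (-1.74, +0.21);  n_2 = (+0.1198, +0.9928)
edge 3: e_3 = (-0.88, -0.72);  n_3 = (-0.6332, +0.7740)
∠(n_2, n_3) = 46.17°
δ = |180° − 46.17°| = 133.83°
133.83° > 2α = 11.42°  →  invalid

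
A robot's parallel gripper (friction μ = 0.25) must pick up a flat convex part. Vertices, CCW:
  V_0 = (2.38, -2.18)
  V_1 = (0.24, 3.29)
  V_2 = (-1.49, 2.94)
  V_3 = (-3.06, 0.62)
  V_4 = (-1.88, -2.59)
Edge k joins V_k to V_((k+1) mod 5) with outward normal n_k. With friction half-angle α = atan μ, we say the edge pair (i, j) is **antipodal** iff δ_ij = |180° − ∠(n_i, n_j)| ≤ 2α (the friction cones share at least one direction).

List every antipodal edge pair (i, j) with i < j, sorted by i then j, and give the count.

α = atan 0.25 = 14.04°;  2α = 28.07°
n_0 = (+0.9313, +0.3643)
n_1 = (-0.1983, +0.9801)
n_2 = (-0.8282, +0.5605)
n_3 = (-0.9386, -0.3450)
n_4 = (+0.0958, -0.9954)
  (0,1): δ = 99.93°  ·
  (0,2): δ = 55.45°  ·
  (0,3): δ = 1.18°  ✓
  (0,4): δ = 74.13°  ·
  (1,2): δ = 135.52°  ·
  (1,3): δ = 81.25°  ·
  (1,4): δ = 5.94°  ✓
  (2,3): δ = 125.73°  ·
  (2,4): δ = 50.42°  ·
  (3,4): δ = 104.69°  ·
antipodal pairs: 2

count = 2; pairs: (0,3), (1,4)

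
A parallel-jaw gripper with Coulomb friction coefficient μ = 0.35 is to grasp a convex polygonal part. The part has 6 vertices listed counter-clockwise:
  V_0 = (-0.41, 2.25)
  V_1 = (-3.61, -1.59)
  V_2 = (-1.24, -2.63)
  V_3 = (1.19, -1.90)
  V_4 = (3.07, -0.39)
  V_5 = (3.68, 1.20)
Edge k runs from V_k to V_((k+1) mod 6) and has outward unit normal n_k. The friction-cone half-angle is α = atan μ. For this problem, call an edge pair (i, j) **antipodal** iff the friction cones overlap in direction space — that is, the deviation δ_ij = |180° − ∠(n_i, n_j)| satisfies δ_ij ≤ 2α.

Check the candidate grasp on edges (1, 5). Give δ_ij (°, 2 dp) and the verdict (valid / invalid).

α = atan 0.35 = 19.29°;  2α = 38.58°
edge 1: e_1 = (+2.37, -1.04);  n_1 = (-0.4018, -0.9157)
edge 5: e_5 = (-4.09, +1.05);  n_5 = (+0.2487, +0.9686)
∠(n_1, n_5) = 170.71°
δ = |180° − 170.71°| = 9.29°
9.29° ≤ 2α = 38.58°  →  valid

δ = 9.29°, valid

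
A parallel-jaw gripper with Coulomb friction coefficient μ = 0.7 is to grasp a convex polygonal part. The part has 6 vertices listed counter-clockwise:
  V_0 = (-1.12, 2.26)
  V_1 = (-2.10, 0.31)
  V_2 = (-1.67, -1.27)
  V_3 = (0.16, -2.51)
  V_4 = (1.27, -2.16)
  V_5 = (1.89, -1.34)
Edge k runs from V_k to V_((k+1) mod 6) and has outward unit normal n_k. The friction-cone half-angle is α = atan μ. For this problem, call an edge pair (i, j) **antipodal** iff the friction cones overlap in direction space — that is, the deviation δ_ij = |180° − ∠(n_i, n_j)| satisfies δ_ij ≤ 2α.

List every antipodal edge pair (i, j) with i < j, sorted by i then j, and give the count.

α = atan 0.7 = 34.99°;  2α = 69.98°
n_0 = (-0.8935, +0.4490)
n_1 = (-0.9649, -0.2626)
n_2 = (-0.5609, -0.8279)
n_3 = (+0.3007, -0.9537)
n_4 = (+0.7977, -0.6031)
n_5 = (+0.7672, +0.6414)
  (0,1): δ = 138.09°  ·
  (0,2): δ = 97.44°  ·
  (0,3): δ = 45.82°  ✓
  (0,4): δ = 10.41°  ✓
  (0,5): δ = 66.58°  ✓
  (1,2): δ = 139.35°  ·
  (1,3): δ = 87.72°  ·
  (1,4): δ = 52.32°  ✓
  (1,5): δ = 24.67°  ✓
  (2,3): δ = 128.38°  ·
  (2,4): δ = 92.97°  ·
  (2,5): δ = 15.98°  ✓
  (3,4): δ = 144.59°  ·
  (3,5): δ = 67.60°  ✓
  (4,5): δ = 103.01°  ·
antipodal pairs: 7

count = 7; pairs: (0,3), (0,4), (0,5), (1,4), (1,5), (2,5), (3,5)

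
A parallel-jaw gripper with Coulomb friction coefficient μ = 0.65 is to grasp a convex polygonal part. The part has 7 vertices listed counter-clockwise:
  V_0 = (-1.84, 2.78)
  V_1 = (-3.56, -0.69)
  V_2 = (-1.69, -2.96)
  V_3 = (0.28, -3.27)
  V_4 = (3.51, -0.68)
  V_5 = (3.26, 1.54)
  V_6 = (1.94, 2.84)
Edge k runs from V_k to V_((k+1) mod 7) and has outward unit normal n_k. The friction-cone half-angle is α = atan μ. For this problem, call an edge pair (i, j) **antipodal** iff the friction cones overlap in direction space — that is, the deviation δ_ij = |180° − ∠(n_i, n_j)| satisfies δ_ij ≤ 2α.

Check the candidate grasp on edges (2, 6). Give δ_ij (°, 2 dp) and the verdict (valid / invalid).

δ = 9.85°, valid

α = atan 0.65 = 33.02°;  2α = 66.05°
edge 2: e_2 = (+1.97, -0.31);  n_2 = (-0.1554, -0.9878)
edge 6: e_6 = (-3.78, -0.06);  n_6 = (-0.0159, +0.9999)
∠(n_2, n_6) = 170.15°
δ = |180° − 170.15°| = 9.85°
9.85° ≤ 2α = 66.05°  →  valid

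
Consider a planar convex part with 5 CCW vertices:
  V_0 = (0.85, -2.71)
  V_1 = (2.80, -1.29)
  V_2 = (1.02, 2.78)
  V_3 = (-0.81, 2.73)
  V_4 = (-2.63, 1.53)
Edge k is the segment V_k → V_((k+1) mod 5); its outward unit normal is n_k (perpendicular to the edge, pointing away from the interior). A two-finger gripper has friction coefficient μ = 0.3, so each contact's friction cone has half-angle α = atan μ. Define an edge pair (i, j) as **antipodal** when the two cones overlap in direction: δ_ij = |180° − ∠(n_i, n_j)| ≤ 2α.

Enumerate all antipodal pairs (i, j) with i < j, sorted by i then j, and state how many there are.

count = 2; pairs: (0,3), (1,4)

α = atan 0.3 = 16.70°;  2α = 33.40°
n_0 = (+0.5887, -0.8084)
n_1 = (+0.9162, +0.4007)
n_2 = (-0.0273, +0.9996)
n_3 = (-0.5505, +0.8349)
n_4 = (-0.7730, -0.6344)
  (0,1): δ = 102.44°  ·
  (0,2): δ = 34.50°  ·
  (0,3): δ = 2.66°  ✓
  (0,4): δ = 93.32°  ·
  (1,2): δ = 112.06°  ·
  (1,3): δ = 80.22°  ·
  (1,4): δ = 15.76°  ✓
  (2,3): δ = 148.17°  ·
  (2,4): δ = 52.19°  ·
  (3,4): δ = 84.02°  ·
antipodal pairs: 2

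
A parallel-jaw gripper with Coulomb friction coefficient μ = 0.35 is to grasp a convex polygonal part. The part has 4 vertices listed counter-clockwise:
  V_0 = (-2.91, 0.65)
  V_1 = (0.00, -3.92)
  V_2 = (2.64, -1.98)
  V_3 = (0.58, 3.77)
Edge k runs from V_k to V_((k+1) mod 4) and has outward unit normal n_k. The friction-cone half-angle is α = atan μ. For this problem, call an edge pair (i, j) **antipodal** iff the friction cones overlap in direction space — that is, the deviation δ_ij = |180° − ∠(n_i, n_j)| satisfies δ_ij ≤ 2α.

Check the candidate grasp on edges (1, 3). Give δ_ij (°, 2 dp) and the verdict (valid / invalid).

δ = 5.49°, valid

α = atan 0.35 = 19.29°;  2α = 38.58°
edge 1: e_1 = (+2.64, +1.94);  n_1 = (+0.5922, -0.8058)
edge 3: e_3 = (-3.49, -3.12);  n_3 = (-0.6665, +0.7455)
∠(n_1, n_3) = 174.51°
δ = |180° − 174.51°| = 5.49°
5.49° ≤ 2α = 38.58°  →  valid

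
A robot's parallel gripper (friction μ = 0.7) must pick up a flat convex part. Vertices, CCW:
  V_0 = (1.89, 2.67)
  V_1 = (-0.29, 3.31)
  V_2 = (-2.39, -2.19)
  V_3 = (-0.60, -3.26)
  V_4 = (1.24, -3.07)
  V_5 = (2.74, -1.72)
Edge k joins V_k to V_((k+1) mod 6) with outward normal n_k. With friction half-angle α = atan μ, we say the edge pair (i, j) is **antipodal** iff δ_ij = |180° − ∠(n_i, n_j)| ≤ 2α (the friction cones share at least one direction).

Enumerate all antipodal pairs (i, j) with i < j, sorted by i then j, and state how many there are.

α = atan 0.7 = 34.99°;  2α = 69.98°
n_0 = (+0.2817, +0.9595)
n_1 = (-0.9342, +0.3567)
n_2 = (-0.5131, -0.8583)
n_3 = (+0.1027, -0.9947)
n_4 = (+0.6690, -0.7433)
n_5 = (+0.9818, +0.1901)
  (0,1): δ = 94.54°  ·
  (0,2): δ = 14.51°  ✓
  (0,3): δ = 22.26°  ✓
  (0,4): δ = 58.35°  ✓
  (0,5): δ = 117.32°  ·
  (1,2): δ = 99.97°  ·
  (1,3): δ = 63.21°  ✓
  (1,4): δ = 27.12°  ✓
  (1,5): δ = 31.86°  ✓
  (2,3): δ = 143.23°  ·
  (2,4): δ = 107.14°  ·
  (2,5): δ = 48.17°  ✓
  (3,4): δ = 143.91°  ·
  (3,5): δ = 84.94°  ·
  (4,5): δ = 121.03°  ·
antipodal pairs: 7

count = 7; pairs: (0,2), (0,3), (0,4), (1,3), (1,4), (1,5), (2,5)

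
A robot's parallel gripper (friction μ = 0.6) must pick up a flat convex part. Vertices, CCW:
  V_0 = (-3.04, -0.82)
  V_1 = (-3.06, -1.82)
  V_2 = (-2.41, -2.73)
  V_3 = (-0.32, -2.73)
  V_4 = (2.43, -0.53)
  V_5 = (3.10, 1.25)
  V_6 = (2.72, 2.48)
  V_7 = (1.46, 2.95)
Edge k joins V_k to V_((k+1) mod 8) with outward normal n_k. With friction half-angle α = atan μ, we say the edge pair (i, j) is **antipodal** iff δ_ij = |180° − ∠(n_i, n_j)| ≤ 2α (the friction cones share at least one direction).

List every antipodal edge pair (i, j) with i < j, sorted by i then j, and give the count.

count = 11; pairs: (0,3), (0,4), (0,5), (1,4), (1,5), (1,6), (2,6), (2,7), (3,6), (3,7), (4,7)

α = atan 0.6 = 30.96°;  2α = 61.93°
n_0 = (-0.9998, +0.0200)
n_1 = (-0.8137, -0.5812)
n_2 = (+0.0000, -1.0000)
n_3 = (+0.6247, -0.7809)
n_4 = (+0.9359, -0.3523)
n_5 = (+0.9554, +0.2952)
n_6 = (+0.3495, +0.9369)
n_7 = (-0.6422, +0.7665)
  (0,1): δ = 143.32°  ·
  (0,2): δ = 88.85°  ·
  (0,3): δ = 50.19°  ✓
  (0,4): δ = 19.48°  ✓
  (0,5): δ = 18.31°  ✓
  (0,6): δ = 70.69°  ·
  (0,7): δ = 131.10°  ·
  (1,2): δ = 125.54°  ·
  (1,3): δ = 86.88°  ·
  (1,4): δ = 56.16°  ✓
  (1,5): δ = 18.37°  ✓
  (1,6): δ = 34.01°  ✓
  (1,7): δ = 94.42°  ·
  (2,3): δ = 141.34°  ·
  (2,4): δ = 110.63°  ·
  (2,5): δ = 72.83°  ·
  (2,6): δ = 20.46°  ✓
  (2,7): δ = 39.96°  ✓
  (3,4): δ = 149.29°  ·
  (3,5): δ = 111.49°  ·
  (3,6): δ = 59.12°  ✓
  (3,7): δ = 1.30°  ✓
  (4,5): δ = 142.21°  ·
  (4,6): δ = 89.83°  ·
  (4,7): δ = 29.42°  ✓
  (5,6): δ = 127.62°  ·
  (5,7): δ = 67.21°  ·
  (6,7): δ = 119.59°  ·
antipodal pairs: 11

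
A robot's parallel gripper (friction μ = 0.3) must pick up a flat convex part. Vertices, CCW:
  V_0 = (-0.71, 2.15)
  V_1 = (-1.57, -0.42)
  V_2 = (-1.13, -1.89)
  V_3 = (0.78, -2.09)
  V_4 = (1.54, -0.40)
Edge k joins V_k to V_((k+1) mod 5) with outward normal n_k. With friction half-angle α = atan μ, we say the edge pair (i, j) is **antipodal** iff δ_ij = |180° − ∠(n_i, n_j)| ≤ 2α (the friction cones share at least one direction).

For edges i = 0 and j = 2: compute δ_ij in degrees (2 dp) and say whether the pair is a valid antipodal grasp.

δ = 77.48°, invalid

α = atan 0.3 = 16.70°;  2α = 33.40°
edge 0: e_0 = (-0.86, -2.57);  n_0 = (-0.9483, +0.3173)
edge 2: e_2 = (+1.91, -0.20);  n_2 = (-0.1041, -0.9946)
∠(n_0, n_2) = 102.52°
δ = |180° − 102.52°| = 77.48°
77.48° > 2α = 33.40°  →  invalid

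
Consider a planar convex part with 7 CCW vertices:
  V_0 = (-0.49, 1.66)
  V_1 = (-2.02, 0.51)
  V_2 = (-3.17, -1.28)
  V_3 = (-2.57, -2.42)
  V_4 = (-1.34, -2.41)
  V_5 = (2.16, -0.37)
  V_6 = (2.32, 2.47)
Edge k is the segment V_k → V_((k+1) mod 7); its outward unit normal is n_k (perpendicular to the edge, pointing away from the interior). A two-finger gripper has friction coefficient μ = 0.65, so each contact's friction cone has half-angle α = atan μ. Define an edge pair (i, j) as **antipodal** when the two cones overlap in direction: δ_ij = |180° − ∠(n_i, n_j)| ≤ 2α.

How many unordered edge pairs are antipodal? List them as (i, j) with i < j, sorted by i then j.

α = atan 0.65 = 33.02°;  2α = 66.05°
n_0 = (-0.6008, +0.7994)
n_1 = (-0.8413, +0.5405)
n_2 = (-0.8849, -0.4657)
n_3 = (+0.0081, -1.0000)
n_4 = (+0.5036, -0.8640)
n_5 = (+0.9984, -0.0562)
n_6 = (-0.2770, +0.9609)
  (0,1): δ = 159.65°  ·
  (0,2): δ = 99.17°  ·
  (0,3): δ = 36.46°  ✓
  (0,4): δ = 6.69°  ✓
  (0,5): δ = 49.85°  ✓
  (0,6): δ = 159.15°  ·
  (1,2): δ = 119.52°  ·
  (1,3): δ = 56.82°  ✓
  (1,4): δ = 27.04°  ✓
  (1,5): δ = 29.49°  ✓
  (1,6): δ = 138.80°  ·
  (2,3): δ = 117.29°  ·
  (2,4): δ = 87.52°  ·
  (2,5): δ = 30.98°  ✓
  (2,6): δ = 78.32°  ·
  (3,4): δ = 150.23°  ·
  (3,5): δ = 93.69°  ·
  (3,6): δ = 15.61°  ✓
  (4,5): δ = 123.46°  ·
  (4,6): δ = 14.16°  ✓
  (5,6): δ = 70.70°  ·
antipodal pairs: 9

count = 9; pairs: (0,3), (0,4), (0,5), (1,3), (1,4), (1,5), (2,5), (3,6), (4,6)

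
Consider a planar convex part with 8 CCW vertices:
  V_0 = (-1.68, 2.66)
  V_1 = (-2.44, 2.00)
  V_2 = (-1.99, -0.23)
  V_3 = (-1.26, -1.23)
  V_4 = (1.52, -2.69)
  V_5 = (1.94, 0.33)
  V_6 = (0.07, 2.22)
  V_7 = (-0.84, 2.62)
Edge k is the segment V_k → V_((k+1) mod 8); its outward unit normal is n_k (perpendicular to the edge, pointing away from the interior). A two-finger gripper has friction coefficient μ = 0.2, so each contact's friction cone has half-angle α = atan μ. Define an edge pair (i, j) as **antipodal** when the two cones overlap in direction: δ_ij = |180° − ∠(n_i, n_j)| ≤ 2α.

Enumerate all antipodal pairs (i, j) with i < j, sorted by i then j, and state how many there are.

count = 4; pairs: (1,4), (2,5), (3,5), (3,6)

α = atan 0.2 = 11.31°;  2α = 22.62°
n_0 = (-0.6557, +0.7550)
n_1 = (-0.9802, -0.1978)
n_2 = (-0.8077, -0.5896)
n_3 = (-0.4650, -0.8853)
n_4 = (+0.9905, -0.1377)
n_5 = (+0.7109, +0.7033)
n_6 = (+0.4024, +0.9155)
n_7 = (+0.0476, +0.9989)
  (0,1): δ = 119.56°  ·
  (0,2): δ = 94.84°  ·
  (0,3): δ = 68.68°  ·
  (0,4): δ = 41.11°  ·
  (0,5): δ = 93.72°  ·
  (0,6): δ = 115.30°  ·
  (0,7): δ = 136.30°  ·
  (1,2): δ = 155.28°  ·
  (1,3): δ = 129.12°  ·
  (1,4): δ = 19.33°  ✓
  (1,5): δ = 33.29°  ·
  (1,6): δ = 54.86°  ·
  (1,7): δ = 75.86°  ·
  (2,3): δ = 153.84°  ·
  (2,4): δ = 44.05°  ·
  (2,5): δ = 8.57°  ✓
  (2,6): δ = 30.14°  ·
  (2,7): δ = 51.14°  ·
  (3,4): δ = 70.21°  ·
  (3,5): δ = 17.60°  ✓
  (3,6): δ = 3.98°  ✓
  (3,7): δ = 24.98°  ·
  (4,5): δ = 127.39°  ·
  (4,6): δ = 105.81°  ·
  (4,7): δ = 84.81°  ·
  (5,6): δ = 158.42°  ·
  (5,7): δ = 137.42°  ·
  (6,7): δ = 159.00°  ·
antipodal pairs: 4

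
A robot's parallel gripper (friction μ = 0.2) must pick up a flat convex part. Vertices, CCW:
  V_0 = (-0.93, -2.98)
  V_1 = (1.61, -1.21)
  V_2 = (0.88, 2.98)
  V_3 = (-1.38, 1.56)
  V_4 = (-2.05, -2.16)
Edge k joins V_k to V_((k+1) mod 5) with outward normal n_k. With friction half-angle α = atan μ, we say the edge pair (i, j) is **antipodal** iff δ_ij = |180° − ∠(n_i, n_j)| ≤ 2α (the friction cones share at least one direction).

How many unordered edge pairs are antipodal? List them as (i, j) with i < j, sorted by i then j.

α = atan 0.2 = 11.31°;  2α = 22.62°
n_0 = (+0.5717, -0.8204)
n_1 = (+0.9852, +0.1716)
n_2 = (-0.5320, +0.8467)
n_3 = (-0.9842, +0.1773)
n_4 = (-0.5907, -0.8069)
  (0,1): δ = 114.99°  ·
  (0,2): δ = 2.73°  ✓
  (0,3): δ = 44.92°  ·
  (0,4): δ = 108.92°  ·
  (1,2): δ = 67.74°  ·
  (1,3): δ = 20.09°  ✓
  (1,4): δ = 43.91°  ·
  (2,3): δ = 132.35°  ·
  (2,4): δ = 68.35°  ·
  (3,4): δ = 116.00°  ·
antipodal pairs: 2

count = 2; pairs: (0,2), (1,3)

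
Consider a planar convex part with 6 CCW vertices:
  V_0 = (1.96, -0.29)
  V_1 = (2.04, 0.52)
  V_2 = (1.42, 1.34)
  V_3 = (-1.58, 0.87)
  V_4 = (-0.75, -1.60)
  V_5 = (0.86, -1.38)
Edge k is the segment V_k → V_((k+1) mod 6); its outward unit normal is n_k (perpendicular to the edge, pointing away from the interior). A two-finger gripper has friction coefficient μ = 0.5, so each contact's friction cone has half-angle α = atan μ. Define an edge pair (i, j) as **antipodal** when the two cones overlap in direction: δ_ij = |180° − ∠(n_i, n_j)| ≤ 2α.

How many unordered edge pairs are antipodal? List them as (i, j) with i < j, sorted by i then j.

count = 4; pairs: (0,3), (1,3), (2,4), (2,5)

α = atan 0.5 = 26.57°;  2α = 53.13°
n_0 = (+0.9952, -0.0983)
n_1 = (+0.7977, +0.6031)
n_2 = (-0.1548, +0.9879)
n_3 = (-0.9479, -0.3185)
n_4 = (+0.1354, -0.9908)
n_5 = (+0.7039, -0.7103)
  (0,1): δ = 137.27°  ·
  (0,2): δ = 75.46°  ·
  (0,3): δ = 24.21°  ✓
  (0,4): δ = 103.42°  ·
  (0,5): δ = 140.38°  ·
  (1,2): δ = 118.19°  ·
  (1,3): δ = 18.52°  ✓
  (1,4): δ = 60.69°  ·
  (1,5): δ = 97.65°  ·
  (2,3): δ = 80.33°  ·
  (2,4): δ = 1.12°  ✓
  (2,5): δ = 35.83°  ✓
  (3,4): δ = 100.79°  ·
  (3,5): δ = 63.84°  ·
  (4,5): δ = 143.04°  ·
antipodal pairs: 4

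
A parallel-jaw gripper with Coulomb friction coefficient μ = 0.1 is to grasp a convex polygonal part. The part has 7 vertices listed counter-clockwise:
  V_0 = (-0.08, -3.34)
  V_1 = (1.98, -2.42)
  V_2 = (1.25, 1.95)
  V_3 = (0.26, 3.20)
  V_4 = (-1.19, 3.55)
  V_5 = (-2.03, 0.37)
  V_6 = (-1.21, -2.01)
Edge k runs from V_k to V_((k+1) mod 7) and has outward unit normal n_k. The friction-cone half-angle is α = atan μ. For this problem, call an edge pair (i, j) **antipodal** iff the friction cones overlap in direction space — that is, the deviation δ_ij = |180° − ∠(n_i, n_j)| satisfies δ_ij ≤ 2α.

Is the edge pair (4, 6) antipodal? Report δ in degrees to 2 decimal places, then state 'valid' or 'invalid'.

α = atan 0.1 = 5.71°;  2α = 11.42°
edge 4: e_4 = (-0.84, -3.18);  n_4 = (-0.9668, +0.2554)
edge 6: e_6 = (+1.13, -1.33);  n_6 = (-0.7621, -0.6475)
∠(n_4, n_6) = 55.15°
δ = |180° − 55.15°| = 124.85°
124.85° > 2α = 11.42°  →  invalid

δ = 124.85°, invalid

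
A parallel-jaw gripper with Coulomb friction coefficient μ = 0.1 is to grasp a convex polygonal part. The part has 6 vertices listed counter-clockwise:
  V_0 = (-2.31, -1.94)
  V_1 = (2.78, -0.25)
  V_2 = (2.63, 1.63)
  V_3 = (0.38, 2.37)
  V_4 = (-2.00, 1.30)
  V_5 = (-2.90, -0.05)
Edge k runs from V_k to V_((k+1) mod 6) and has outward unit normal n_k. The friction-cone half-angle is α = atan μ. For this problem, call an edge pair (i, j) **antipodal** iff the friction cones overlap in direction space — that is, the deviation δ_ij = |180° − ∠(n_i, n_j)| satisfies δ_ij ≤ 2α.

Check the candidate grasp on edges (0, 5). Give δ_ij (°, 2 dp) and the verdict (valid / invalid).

α = atan 0.1 = 5.71°;  2α = 11.42°
edge 0: e_0 = (+5.09, +1.69);  n_0 = (+0.3151, -0.9491)
edge 5: e_5 = (+0.59, -1.89);  n_5 = (-0.9546, -0.2980)
∠(n_0, n_5) = 91.03°
δ = |180° − 91.03°| = 88.97°
88.97° > 2α = 11.42°  →  invalid

δ = 88.97°, invalid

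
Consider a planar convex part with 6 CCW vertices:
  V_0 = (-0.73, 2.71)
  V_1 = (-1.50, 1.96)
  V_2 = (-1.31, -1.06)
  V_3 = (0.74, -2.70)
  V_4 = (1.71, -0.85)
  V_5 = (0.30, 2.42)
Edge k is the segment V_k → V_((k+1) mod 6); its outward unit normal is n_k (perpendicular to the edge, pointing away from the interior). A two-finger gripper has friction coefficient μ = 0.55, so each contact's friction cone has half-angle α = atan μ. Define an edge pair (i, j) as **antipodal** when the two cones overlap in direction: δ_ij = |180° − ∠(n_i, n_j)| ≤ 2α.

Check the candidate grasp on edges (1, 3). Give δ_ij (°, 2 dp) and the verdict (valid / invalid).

α = atan 0.55 = 28.81°;  2α = 57.62°
edge 1: e_1 = (+0.19, -3.02);  n_1 = (-0.9980, -0.0628)
edge 3: e_3 = (+0.97, +1.85);  n_3 = (+0.8856, -0.4644)
∠(n_1, n_3) = 148.73°
δ = |180° − 148.73°| = 31.27°
31.27° ≤ 2α = 57.62°  →  valid

δ = 31.27°, valid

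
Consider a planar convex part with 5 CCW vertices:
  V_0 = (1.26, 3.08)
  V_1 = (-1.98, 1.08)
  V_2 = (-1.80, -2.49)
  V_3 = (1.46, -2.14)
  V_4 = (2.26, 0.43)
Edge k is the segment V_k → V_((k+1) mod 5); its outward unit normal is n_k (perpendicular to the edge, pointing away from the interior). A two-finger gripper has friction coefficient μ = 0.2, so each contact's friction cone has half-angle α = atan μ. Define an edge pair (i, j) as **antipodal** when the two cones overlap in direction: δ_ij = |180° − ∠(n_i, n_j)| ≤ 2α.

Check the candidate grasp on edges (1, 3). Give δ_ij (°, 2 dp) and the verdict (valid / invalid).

α = atan 0.2 = 11.31°;  2α = 22.62°
edge 1: e_1 = (+0.18, -3.57);  n_1 = (-0.9987, -0.0504)
edge 3: e_3 = (+0.80, +2.57);  n_3 = (+0.9548, -0.2972)
∠(n_1, n_3) = 159.82°
δ = |180° − 159.82°| = 20.18°
20.18° ≤ 2α = 22.62°  →  valid

δ = 20.18°, valid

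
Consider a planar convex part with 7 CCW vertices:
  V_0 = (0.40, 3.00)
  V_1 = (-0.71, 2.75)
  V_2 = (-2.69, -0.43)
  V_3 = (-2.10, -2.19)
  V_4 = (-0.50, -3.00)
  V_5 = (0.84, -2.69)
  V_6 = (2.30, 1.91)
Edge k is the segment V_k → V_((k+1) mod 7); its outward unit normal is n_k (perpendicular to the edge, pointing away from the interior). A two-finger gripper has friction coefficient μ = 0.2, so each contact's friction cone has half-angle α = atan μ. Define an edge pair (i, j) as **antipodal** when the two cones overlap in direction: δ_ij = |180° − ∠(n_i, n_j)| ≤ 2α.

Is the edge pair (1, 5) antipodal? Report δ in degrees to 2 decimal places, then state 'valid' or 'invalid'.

δ = 14.30°, valid

α = atan 0.2 = 11.31°;  2α = 22.62°
edge 1: e_1 = (-1.98, -3.18);  n_1 = (-0.8489, +0.5286)
edge 5: e_5 = (+1.46, +4.60);  n_5 = (+0.9531, -0.3025)
∠(n_1, n_5) = 165.70°
δ = |180° − 165.70°| = 14.30°
14.30° ≤ 2α = 22.62°  →  valid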